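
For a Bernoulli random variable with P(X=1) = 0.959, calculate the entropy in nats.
0.1711 nats

The binary entropy function is:
H(p) = -p log(p) - (1-p) log(1-p)

H(0.959) = -0.959 × log_e(0.959) - 0.041 × log_e(0.041)
H(0.959) = 0.1711 nats

Note: Binary entropy is maximized at p=0.5 (H=1 bit) and minimized at p=0 or p=1 (H=0).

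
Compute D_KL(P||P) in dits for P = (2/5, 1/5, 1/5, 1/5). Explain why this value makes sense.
0.0000 dits

KL divergence satisfies the Gibbs inequality: D_KL(P||Q) ≥ 0 for all distributions P, Q.

D_KL(P||Q) = Σ p(x) log(p(x)/q(x))
Each term is p(x) × log_10(p(x)/p(x)) = p(x) × log_10(1) = 0, so the sum is 0.
D_KL(P||Q) = 0.0000 dits

When P = Q, the KL divergence is exactly 0, as there is no 'divergence' between identical distributions.

This non-negativity is a fundamental property: relative entropy cannot be negative because it measures how different Q is from P.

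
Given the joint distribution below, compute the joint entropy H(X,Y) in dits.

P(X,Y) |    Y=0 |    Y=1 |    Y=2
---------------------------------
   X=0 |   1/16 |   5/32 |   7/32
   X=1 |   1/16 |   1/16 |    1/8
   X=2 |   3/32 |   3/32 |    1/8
0.9147 dits

Joint entropy is H(X,Y) = -Σ_{x,y} p(x,y) log p(x,y).

Summing over all non-zero entries:
H(X,Y) = -[1/16·log_10(1/16) + 5/32·log_10(5/32) + 7/32·log_10(7/32) + 1/16·log_10(1/16) + 1/16·log_10(1/16) + 1/8·log_10(1/8) + 3/32·log_10(3/32) + 3/32·log_10(3/32) + 1/8·log_10(1/8)]
H(X,Y) = 0.9147 dits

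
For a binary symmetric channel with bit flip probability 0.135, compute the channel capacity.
0.4290 bits

For a binary symmetric channel (BSC) with error probability p:
Capacity C = 1 - H(p) bits per symbol

where H(p) = -p log₂(p) - (1-p) log₂(1-p) is the binary entropy function.

H(0.135) = 0.5710 bits
C = 1 - 0.5710 = 0.4290 bits per symbol

This means we can reliably transmit up to 0.4290 bits of information per channel use.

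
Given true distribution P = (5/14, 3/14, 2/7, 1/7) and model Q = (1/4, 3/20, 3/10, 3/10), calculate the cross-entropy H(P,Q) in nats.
1.4176 nats

Cross-entropy: H(P,Q) = -Σ p(x) log q(x)

Alternatively: H(P,Q) = H(P) + D_KL(P||Q)
H(P) = 1.3337 nats
D_KL(P||Q) = 0.0839 nats

H(P,Q) = 1.3337 + 0.0839 = 1.4176 nats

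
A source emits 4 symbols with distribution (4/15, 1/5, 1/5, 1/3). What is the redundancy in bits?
0.0344 bits

Redundancy measures how far a source is from maximum entropy:
R = H_max - H(X)

Maximum entropy for 4 symbols: H_max = log_2(4) = 2.0000 bits
Actual entropy: H(X) = 1.9656 bits
Redundancy: R = 2.0000 - 1.9656 = 0.0344 bits

This redundancy represents potential for compression: the source could be compressed by 0.0344 bits per symbol.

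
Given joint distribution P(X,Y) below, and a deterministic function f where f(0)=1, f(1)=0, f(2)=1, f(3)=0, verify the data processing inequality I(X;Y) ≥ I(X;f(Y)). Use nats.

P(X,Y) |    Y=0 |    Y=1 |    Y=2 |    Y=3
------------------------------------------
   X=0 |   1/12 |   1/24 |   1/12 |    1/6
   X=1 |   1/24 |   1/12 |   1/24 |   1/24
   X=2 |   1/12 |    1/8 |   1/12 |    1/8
I(X;Y) = 0.0422, I(X;f(Y)) = 0.0010, inequality holds: 0.0422 ≥ 0.0010

Data Processing Inequality: For any Markov chain X → Y → Z, we have I(X;Y) ≥ I(X;Z).

Here Z = f(Y) is a deterministic function of Y, forming X → Y → Z.

Original I(X;Y) = 0.0422 nats

After applying f:
P(X,Z) where Z=f(Y):
- P(X,Z=0) = P(X,Y=1) + P(X,Y=3)
- P(X,Z=1) = P(X,Y=0) + P(X,Y=2)

I(X;Z) = I(X;f(Y)) = 0.0010 nats

Verification: 0.0422 ≥ 0.0010 ✓

Information cannot be created by processing; the function f can only lose information about X.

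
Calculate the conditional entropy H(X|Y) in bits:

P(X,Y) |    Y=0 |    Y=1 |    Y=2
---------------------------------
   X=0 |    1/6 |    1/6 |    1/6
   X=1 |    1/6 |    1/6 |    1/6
1.0000 bits

Using the chain rule: H(X|Y) = H(X,Y) - H(Y)

First, compute H(X,Y) = 2.5850 bits

Marginal P(Y) = (1/3, 1/3, 1/3)
H(Y) = 1.5850 bits

H(X|Y) = H(X,Y) - H(Y) = 2.5850 - 1.5850 = 1.0000 bits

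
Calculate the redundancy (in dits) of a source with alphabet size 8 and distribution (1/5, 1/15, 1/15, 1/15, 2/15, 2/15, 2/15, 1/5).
0.0383 dits

Redundancy measures how far a source is from maximum entropy:
R = H_max - H(X)

Maximum entropy for 8 symbols: H_max = log_10(8) = 0.9031 dits
Actual entropy: H(X) = 0.8648 dits
Redundancy: R = 0.9031 - 0.8648 = 0.0383 dits

This redundancy represents potential for compression: the source could be compressed by 0.0383 dits per symbol.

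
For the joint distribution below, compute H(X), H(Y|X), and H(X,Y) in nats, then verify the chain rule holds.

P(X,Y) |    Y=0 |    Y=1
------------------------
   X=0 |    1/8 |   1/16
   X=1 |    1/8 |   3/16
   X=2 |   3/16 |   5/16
H(X,Y) = 1.6844, H(X) = 1.0239, H(Y|X) = 0.6604 (all in nats)

Chain rule: H(X,Y) = H(X) + H(Y|X)

Left side — joint entropy directly:
H(X,Y) = -Σ p(x,y) log p(x,y) = 1.6844 nats

Right side — compute H(Y|X) from the conditional distributions:
P(X) = (3/16, 5/16, 1/2), so H(X) = 1.0239 nats
H(Y|X) = Σ_x P(X=x) · H(Y|X=x):
  P(Y|X=0) = (2/3, 1/3), H(Y|X=0) = 0.6365, weight P(X=0) = 3/16
  P(Y|X=1) = (2/5, 3/5), H(Y|X=1) = 0.6730, weight P(X=1) = 5/16
  P(Y|X=2) = (3/8, 5/8), H(Y|X=2) = 0.6616, weight P(X=2) = 1/2
H(Y|X) = 0.6604 nats

H(X) + H(Y|X) = 1.0239 + 0.6604 = 1.6844 nats

Both sides equal 1.6844 nats. ✓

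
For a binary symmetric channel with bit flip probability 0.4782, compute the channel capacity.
0.0014 bits

For a binary symmetric channel (BSC) with error probability p:
Capacity C = 1 - H(p) bits per symbol

where H(p) = -p log₂(p) - (1-p) log₂(1-p) is the binary entropy function.

H(0.4782) = 0.9986 bits
C = 1 - 0.9986 = 0.0014 bits per symbol

This means we can reliably transmit up to 0.0014 bits of information per channel use.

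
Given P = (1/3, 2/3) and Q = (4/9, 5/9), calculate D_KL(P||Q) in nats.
0.0257 nats

KL divergence: D_KL(P||Q) = Σ p(x) log(p(x)/q(x))

Computing term by term:
  x=0: 1/3 × log_e[(1/3)/(4/9)] = 1/3 × -0.2877 = -0.0959
  x=1: 2/3 × log_e[(2/3)/(5/9)] = 2/3 × 0.1823 = 0.1215

D_KL(P||Q) = 0.0257 nats

Note: KL divergence is always non-negative and equals 0 iff P = Q.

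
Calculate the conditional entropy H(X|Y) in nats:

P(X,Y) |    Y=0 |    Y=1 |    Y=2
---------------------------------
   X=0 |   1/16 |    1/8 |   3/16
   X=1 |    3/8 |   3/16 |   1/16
0.5303 nats

Using the chain rule: H(X|Y) = H(X,Y) - H(Y)

First, compute H(X,Y) = 1.6021 nats

Marginal P(Y) = (7/16, 5/16, 1/4)
H(Y) = 1.0717 nats

H(X|Y) = H(X,Y) - H(Y) = 1.6021 - 1.0717 = 0.5303 nats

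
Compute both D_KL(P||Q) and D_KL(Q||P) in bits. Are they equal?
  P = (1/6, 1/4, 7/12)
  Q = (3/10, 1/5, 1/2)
D_KL(P||Q) = 0.0689, D_KL(Q||P) = 0.0788

KL divergence is not symmetric: D_KL(P||Q) ≠ D_KL(Q||P) in general.

D_KL(P||Q) = 0.0689 bits
D_KL(Q||P) = 0.0788 bits

No, they are not equal!

This asymmetry is why KL divergence is not a true distance metric.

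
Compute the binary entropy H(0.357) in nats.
0.6517 nats

The binary entropy function is:
H(p) = -p log(p) - (1-p) log(1-p)

H(0.357) = -0.357 × log_e(0.357) - 0.643 × log_e(0.643)
H(0.357) = 0.6517 nats

Note: Binary entropy is maximized at p=0.5 (H=1 bit) and minimized at p=0 or p=1 (H=0).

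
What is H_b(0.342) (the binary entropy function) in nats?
0.6424 nats

The binary entropy function is:
H(p) = -p log(p) - (1-p) log(1-p)

H(0.342) = -0.342 × log_e(0.342) - 0.658 × log_e(0.658)
H(0.342) = 0.6424 nats

Note: Binary entropy is maximized at p=0.5 (H=1 bit) and minimized at p=0 or p=1 (H=0).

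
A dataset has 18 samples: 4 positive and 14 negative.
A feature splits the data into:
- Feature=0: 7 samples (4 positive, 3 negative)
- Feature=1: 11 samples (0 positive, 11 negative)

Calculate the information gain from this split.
0.3811 bits

Information Gain = H(Y) - H(Y|Feature)

Before split:
P(positive) = 4/18 = 0.2222
H(Y) = 0.7642 bits

After split:
Feature=0: H = 0.9852 bits (weight = 7/18)
Feature=1: H = 0.0000 bits (weight = 11/18)
H(Y|Feature) = (7/18)×0.9852 + (11/18)×0.0000 = 0.3831 bits

Information Gain = 0.7642 - 0.3831 = 0.3811 bits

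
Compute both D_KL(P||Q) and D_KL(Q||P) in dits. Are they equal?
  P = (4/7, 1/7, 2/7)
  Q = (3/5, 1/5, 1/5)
D_KL(P||Q) = 0.0113, D_KL(Q||P) = 0.0110

KL divergence is not symmetric: D_KL(P||Q) ≠ D_KL(Q||P) in general.

D_KL(P||Q) = 0.0113 dits
D_KL(Q||P) = 0.0110 dits

No, they are not equal!

This asymmetry is why KL divergence is not a true distance metric.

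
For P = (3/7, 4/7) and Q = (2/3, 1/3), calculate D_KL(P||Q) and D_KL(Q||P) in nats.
D_KL(P||Q) = 0.1186, D_KL(Q||P) = 0.1149

KL divergence is not symmetric: D_KL(P||Q) ≠ D_KL(Q||P) in general.

D_KL(P||Q) = 0.1186 nats
D_KL(Q||P) = 0.1149 nats

No, they are not equal!

This asymmetry is why KL divergence is not a true distance metric.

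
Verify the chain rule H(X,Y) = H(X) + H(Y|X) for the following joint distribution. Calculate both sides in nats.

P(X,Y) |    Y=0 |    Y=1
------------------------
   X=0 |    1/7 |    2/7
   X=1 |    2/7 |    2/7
H(X,Y) = 1.3518, H(X) = 0.6829, H(Y|X) = 0.6689 (all in nats)

Chain rule: H(X,Y) = H(X) + H(Y|X)

Left side — joint entropy directly:
H(X,Y) = -Σ p(x,y) log p(x,y) = 1.3518 nats

Right side — compute H(Y|X) from the conditional distributions:
P(X) = (3/7, 4/7), so H(X) = 0.6829 nats
H(Y|X) = Σ_x P(X=x) · H(Y|X=x):
  P(Y|X=0) = (1/3, 2/3), H(Y|X=0) = 0.6365, weight P(X=0) = 3/7
  P(Y|X=1) = (1/2, 1/2), H(Y|X=1) = 0.6931, weight P(X=1) = 4/7
H(Y|X) = 0.6689 nats

H(X) + H(Y|X) = 0.6829 + 0.6689 = 1.3518 nats

Both sides equal 1.3518 nats. ✓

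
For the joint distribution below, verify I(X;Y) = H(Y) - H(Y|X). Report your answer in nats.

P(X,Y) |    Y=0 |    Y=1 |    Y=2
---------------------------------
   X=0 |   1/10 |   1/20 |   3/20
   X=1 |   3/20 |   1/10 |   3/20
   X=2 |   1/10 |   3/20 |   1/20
I(X;Y) = 0.0563 nats

Mutual information has multiple equivalent forms:
- I(X;Y) = H(X) - H(X|Y)
- I(X;Y) = H(Y) - H(Y|X)
- I(X;Y) = H(X) + H(Y) - H(X,Y)

Computing all quantities:
H(X) = 1.0889, H(Y) = 1.0961, H(X,Y) = 2.1286
H(X|Y) = 1.0326, H(Y|X) = 1.0397

Verification:
H(X) - H(X|Y) = 1.0889 - 1.0326 = 0.0563
H(Y) - H(Y|X) = 1.0961 - 1.0397 = 0.0563
H(X) + H(Y) - H(X,Y) = 1.0889 + 1.0961 - 2.1286 = 0.0563

All forms give I(X;Y) = 0.0563 nats. ✓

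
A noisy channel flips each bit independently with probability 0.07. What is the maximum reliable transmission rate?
0.6341 bits

For a binary symmetric channel (BSC) with error probability p:
Capacity C = 1 - H(p) bits per symbol

where H(p) = -p log₂(p) - (1-p) log₂(1-p) is the binary entropy function.

H(0.07) = 0.3659 bits
C = 1 - 0.3659 = 0.6341 bits per symbol

This means we can reliably transmit up to 0.6341 bits of information per channel use.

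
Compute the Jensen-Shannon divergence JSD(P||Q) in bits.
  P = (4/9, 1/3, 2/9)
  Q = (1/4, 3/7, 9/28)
0.0308 bits

Jensen-Shannon divergence is:
JSD(P||Q) = 0.5 × D_KL(P||M) + 0.5 × D_KL(Q||M)
where M = 0.5 × (P + Q) is the mixture distribution.

M = 0.5 × (4/9, 1/3, 2/9) + 0.5 × (1/4, 3/7, 9/28) = (0.347222, 8/21, 0.271825)

D_KL(P||M) = 0.0295 bits
D_KL(Q||M) = 0.0321 bits

JSD(P||Q) = 0.5 × 0.0295 + 0.5 × 0.0321 = 0.0308 bits

Unlike KL divergence, JSD is symmetric and bounded: 0 ≤ JSD ≤ log(2).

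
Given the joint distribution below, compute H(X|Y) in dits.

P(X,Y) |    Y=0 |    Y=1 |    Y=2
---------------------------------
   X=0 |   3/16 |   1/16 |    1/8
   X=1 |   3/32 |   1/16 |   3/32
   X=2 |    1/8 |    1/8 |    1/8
0.4623 dits

Using the chain rule: H(X|Y) = H(X,Y) - H(Y)

First, compute H(X,Y) = 0.9311 dits

Marginal P(Y) = (13/32, 1/4, 11/32)
H(Y) = 0.4689 dits

H(X|Y) = H(X,Y) - H(Y) = 0.9311 - 0.4689 = 0.4623 dits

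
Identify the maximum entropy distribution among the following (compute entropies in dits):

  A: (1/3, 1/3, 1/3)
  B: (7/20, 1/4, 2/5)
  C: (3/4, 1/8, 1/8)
A

For a discrete distribution over n outcomes, entropy is maximized by the uniform distribution.

Computing entropies:
H(A) = 0.4771 dits
H(B) = 0.4693 dits
H(C) = 0.3195 dits

The uniform distribution (where all probabilities equal 1/3) achieves the maximum entropy of log_10(3) = 0.4771 dits.

Distribution A has the highest entropy.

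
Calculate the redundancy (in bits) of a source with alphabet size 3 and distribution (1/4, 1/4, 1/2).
0.0850 bits

Redundancy measures how far a source is from maximum entropy:
R = H_max - H(X)

Maximum entropy for 3 symbols: H_max = log_2(3) = 1.5850 bits
Actual entropy: H(X) = 1.5000 bits
Redundancy: R = 1.5850 - 1.5000 = 0.0850 bits

This redundancy represents potential for compression: the source could be compressed by 0.0850 bits per symbol.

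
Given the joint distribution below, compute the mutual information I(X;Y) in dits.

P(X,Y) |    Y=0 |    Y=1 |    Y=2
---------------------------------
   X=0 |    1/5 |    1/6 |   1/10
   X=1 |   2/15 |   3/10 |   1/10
0.0103 dits

Mutual information: I(X;Y) = H(X) + H(Y) - H(X,Y)

Marginals:
P(X) = (7/15, 8/15), H(X) = 0.3001 dits
P(Y) = (1/3, 7/15, 1/5), H(Y) = 0.4533 dits

Joint entropy: H(X,Y) = 0.7430 dits

I(X;Y) = 0.3001 + 0.4533 - 0.7430 = 0.0103 dits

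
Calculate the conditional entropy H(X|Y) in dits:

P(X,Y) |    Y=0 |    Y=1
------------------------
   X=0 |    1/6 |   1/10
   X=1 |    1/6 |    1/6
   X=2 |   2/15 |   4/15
0.4588 dits

Using the chain rule: H(X|Y) = H(X,Y) - H(Y)

First, compute H(X,Y) = 0.7588 dits

Marginal P(Y) = (7/15, 8/15)
H(Y) = 0.3001 dits

H(X|Y) = H(X,Y) - H(Y) = 0.7588 - 0.3001 = 0.4588 dits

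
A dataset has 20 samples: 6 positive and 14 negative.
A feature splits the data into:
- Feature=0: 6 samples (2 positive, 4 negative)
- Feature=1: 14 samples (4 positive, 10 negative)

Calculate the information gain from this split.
0.0016 bits

Information Gain = H(Y) - H(Y|Feature)

Before split:
P(positive) = 6/20 = 0.3000
H(Y) = 0.8813 bits

After split:
Feature=0: H = 0.9183 bits (weight = 6/20)
Feature=1: H = 0.8631 bits (weight = 14/20)
H(Y|Feature) = (6/20)×0.9183 + (14/20)×0.8631 = 0.8797 bits

Information Gain = 0.8813 - 0.8797 = 0.0016 bits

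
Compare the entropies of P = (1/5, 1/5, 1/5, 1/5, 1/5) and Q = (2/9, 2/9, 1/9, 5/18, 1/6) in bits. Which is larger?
P

Computing entropies in bits:
H(P) = 2.3219
H(Q) = 2.2608

Distribution P has higher entropy.

Intuition: The distribution closer to uniform (more spread out) has higher entropy.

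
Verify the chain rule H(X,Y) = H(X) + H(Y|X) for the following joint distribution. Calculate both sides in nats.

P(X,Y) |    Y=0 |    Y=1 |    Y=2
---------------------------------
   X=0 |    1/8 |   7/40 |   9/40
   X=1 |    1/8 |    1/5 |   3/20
H(X,Y) = 1.7670, H(X) = 0.6919, H(Y|X) = 1.0751 (all in nats)

Chain rule: H(X,Y) = H(X) + H(Y|X)

Left side — joint entropy directly:
H(X,Y) = -Σ p(x,y) log p(x,y) = 1.7670 nats

Right side — compute H(Y|X) from the conditional distributions:
P(X) = (21/40, 19/40), so H(X) = 0.6919 nats
H(Y|X) = Σ_x P(X=x) · H(Y|X=x):
  P(Y|X=0) = (5/21, 1/3, 3/7), H(Y|X=0) = 1.0710, weight P(X=0) = 21/40
  P(Y|X=1) = (5/19, 8/19, 6/19), H(Y|X=1) = 1.0795, weight P(X=1) = 19/40
H(Y|X) = 1.0751 nats

H(X) + H(Y|X) = 0.6919 + 1.0751 = 1.7670 nats

Both sides equal 1.7670 nats. ✓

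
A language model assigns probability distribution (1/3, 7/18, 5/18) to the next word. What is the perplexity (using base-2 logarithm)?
2.9722

Perplexity is 2^H (or exp(H) for natural log).

First, H = -Σ p log p = 1.5715 bits
Perplexity = 2^1.5715 = 2.9722

Interpretation: The model's uncertainty is equivalent to choosing uniformly among 3.0 options.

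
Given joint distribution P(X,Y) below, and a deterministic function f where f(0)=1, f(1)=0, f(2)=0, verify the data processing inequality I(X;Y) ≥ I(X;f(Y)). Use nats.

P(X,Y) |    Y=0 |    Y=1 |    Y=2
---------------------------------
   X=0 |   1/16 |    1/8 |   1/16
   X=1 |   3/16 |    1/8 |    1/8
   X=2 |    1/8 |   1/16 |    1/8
I(X;Y) = 0.0331, I(X;f(Y)) = 0.0119, inequality holds: 0.0331 ≥ 0.0119

Data Processing Inequality: For any Markov chain X → Y → Z, we have I(X;Y) ≥ I(X;Z).

Here Z = f(Y) is a deterministic function of Y, forming X → Y → Z.

Original I(X;Y) = 0.0331 nats

After applying f:
P(X,Z) where Z=f(Y):
- P(X,Z=0) = P(X,Y=1) + P(X,Y=2)
- P(X,Z=1) = P(X,Y=0)

I(X;Z) = I(X;f(Y)) = 0.0119 nats

Verification: 0.0331 ≥ 0.0119 ✓

Information cannot be created by processing; the function f can only lose information about X.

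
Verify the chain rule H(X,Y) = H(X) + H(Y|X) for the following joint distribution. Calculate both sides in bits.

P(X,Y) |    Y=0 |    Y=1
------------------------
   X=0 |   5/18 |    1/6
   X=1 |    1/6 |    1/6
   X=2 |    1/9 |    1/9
H(X,Y) = 2.5102, H(X) = 1.5305, H(Y|X) = 0.9797 (all in bits)

Chain rule: H(X,Y) = H(X) + H(Y|X)

Left side — joint entropy directly:
H(X,Y) = -Σ p(x,y) log p(x,y) = 2.5102 bits

Right side — compute H(Y|X) from the conditional distributions:
P(X) = (4/9, 1/3, 2/9), so H(X) = 1.5305 bits
H(Y|X) = Σ_x P(X=x) · H(Y|X=x):
  P(Y|X=0) = (5/8, 3/8), H(Y|X=0) = 0.9544, weight P(X=0) = 4/9
  P(Y|X=1) = (1/2, 1/2), H(Y|X=1) = 1.0000, weight P(X=1) = 1/3
  P(Y|X=2) = (1/2, 1/2), H(Y|X=2) = 1.0000, weight P(X=2) = 2/9
H(Y|X) = 0.9797 bits

H(X) + H(Y|X) = 1.5305 + 0.9797 = 2.5102 bits

Both sides equal 2.5102 bits. ✓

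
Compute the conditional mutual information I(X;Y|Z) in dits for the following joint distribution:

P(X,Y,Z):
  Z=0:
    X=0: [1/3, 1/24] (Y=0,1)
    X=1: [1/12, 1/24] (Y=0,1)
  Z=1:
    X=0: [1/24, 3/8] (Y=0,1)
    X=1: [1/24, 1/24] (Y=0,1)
0.0204 dits

Conditional mutual information: I(X;Y|Z) = H(X|Z) + H(Y|Z) - H(X,Y|Z)

H(Z) = 0.3010
H(X,Z) = 0.5210 → H(X|Z) = 0.2199
H(Y,Z) = 0.4967 → H(Y|Z) = 0.1957
H(X,Y,Z) = 0.6963 → H(X,Y|Z) = 0.3952

I(X;Y|Z) = 0.2199 + 0.1957 - 0.3952 = 0.0204 dits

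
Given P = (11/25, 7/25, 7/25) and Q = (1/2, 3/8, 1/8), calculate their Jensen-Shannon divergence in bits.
0.0283 bits

Jensen-Shannon divergence is:
JSD(P||Q) = 0.5 × D_KL(P||M) + 0.5 × D_KL(Q||M)
where M = 0.5 × (P + Q) is the mixture distribution.

M = 0.5 × (11/25, 7/25, 7/25) + 0.5 × (1/2, 3/8, 1/8) = (0.47, 0.3275, 0.2025)

D_KL(P||M) = 0.0257 bits
D_KL(Q||M) = 0.0309 bits

JSD(P||Q) = 0.5 × 0.0257 + 0.5 × 0.0309 = 0.0283 bits

Unlike KL divergence, JSD is symmetric and bounded: 0 ≤ JSD ≤ log(2).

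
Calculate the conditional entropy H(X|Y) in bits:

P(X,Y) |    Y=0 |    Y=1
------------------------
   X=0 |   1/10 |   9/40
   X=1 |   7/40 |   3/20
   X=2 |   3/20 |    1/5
1.5582 bits

Using the chain rule: H(X|Y) = H(X,Y) - H(Y)

First, compute H(X,Y) = 2.5419 bits

Marginal P(Y) = (17/40, 23/40)
H(Y) = 0.9837 bits

H(X|Y) = H(X,Y) - H(Y) = 2.5419 - 0.9837 = 1.5582 bits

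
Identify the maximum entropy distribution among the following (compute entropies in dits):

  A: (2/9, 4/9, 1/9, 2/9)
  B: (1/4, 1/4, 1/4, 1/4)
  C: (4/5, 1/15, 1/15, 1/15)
B

For a discrete distribution over n outcomes, entropy is maximized by the uniform distribution.

Computing entropies:
H(A) = 0.5529 dits
H(B) = 0.6021 dits
H(C) = 0.3127 dits

The uniform distribution (where all probabilities equal 1/4) achieves the maximum entropy of log_10(4) = 0.6021 dits.

Distribution B has the highest entropy.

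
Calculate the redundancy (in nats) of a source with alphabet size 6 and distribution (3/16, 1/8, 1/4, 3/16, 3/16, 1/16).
0.0704 nats

Redundancy measures how far a source is from maximum entropy:
R = H_max - H(X)

Maximum entropy for 6 symbols: H_max = log_e(6) = 1.7918 nats
Actual entropy: H(X) = 1.7214 nats
Redundancy: R = 1.7918 - 1.7214 = 0.0704 nats

This redundancy represents potential for compression: the source could be compressed by 0.0704 nats per symbol.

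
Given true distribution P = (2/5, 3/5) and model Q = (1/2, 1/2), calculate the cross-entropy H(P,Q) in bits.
1.0000 bits

Cross-entropy: H(P,Q) = -Σ p(x) log q(x)

Alternatively: H(P,Q) = H(P) + D_KL(P||Q)
H(P) = 0.9710 bits
D_KL(P||Q) = 0.0290 bits

H(P,Q) = 0.9710 + 0.0290 = 1.0000 bits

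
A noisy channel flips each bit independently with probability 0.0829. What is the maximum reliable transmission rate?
0.5877 bits

For a binary symmetric channel (BSC) with error probability p:
Capacity C = 1 - H(p) bits per symbol

where H(p) = -p log₂(p) - (1-p) log₂(1-p) is the binary entropy function.

H(0.0829) = 0.4123 bits
C = 1 - 0.4123 = 0.5877 bits per symbol

This means we can reliably transmit up to 0.5877 bits of information per channel use.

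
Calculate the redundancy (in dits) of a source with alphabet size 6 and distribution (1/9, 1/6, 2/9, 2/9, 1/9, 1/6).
0.0164 dits

Redundancy measures how far a source is from maximum entropy:
R = H_max - H(X)

Maximum entropy for 6 symbols: H_max = log_10(6) = 0.7782 dits
Actual entropy: H(X) = 0.7618 dits
Redundancy: R = 0.7782 - 0.7618 = 0.0164 dits

This redundancy represents potential for compression: the source could be compressed by 0.0164 dits per symbol.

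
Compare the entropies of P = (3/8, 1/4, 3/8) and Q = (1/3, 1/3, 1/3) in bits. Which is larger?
Q

Computing entropies in bits:
H(P) = 1.5613
H(Q) = 1.5850

Distribution Q has higher entropy.

Intuition: The distribution closer to uniform (more spread out) has higher entropy.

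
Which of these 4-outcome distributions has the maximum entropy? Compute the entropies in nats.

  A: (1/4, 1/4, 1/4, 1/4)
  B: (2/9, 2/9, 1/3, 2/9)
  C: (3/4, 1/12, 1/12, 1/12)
A

For a discrete distribution over n outcomes, entropy is maximized by the uniform distribution.

Computing entropies:
H(A) = 1.3863 nats
H(B) = 1.3689 nats
H(C) = 0.8370 nats

The uniform distribution (where all probabilities equal 1/4) achieves the maximum entropy of log_e(4) = 1.3863 nats.

Distribution A has the highest entropy.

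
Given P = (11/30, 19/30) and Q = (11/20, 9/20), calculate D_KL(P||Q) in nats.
0.0678 nats

KL divergence: D_KL(P||Q) = Σ p(x) log(p(x)/q(x))

Computing term by term:
  x=0: 11/30 × log_e[(11/30)/(11/20)] = 11/30 × -0.4055 = -0.1487
  x=1: 19/30 × log_e[(19/30)/(9/20)] = 19/30 × 0.3417 = 0.2164

D_KL(P||Q) = 0.0678 nats

Note: KL divergence is always non-negative and equals 0 iff P = Q.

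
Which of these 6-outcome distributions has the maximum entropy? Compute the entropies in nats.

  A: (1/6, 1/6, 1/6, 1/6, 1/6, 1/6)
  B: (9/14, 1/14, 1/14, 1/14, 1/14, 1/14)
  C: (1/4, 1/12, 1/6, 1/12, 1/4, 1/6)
A

For a discrete distribution over n outcomes, entropy is maximized by the uniform distribution.

Computing entropies:
H(A) = 1.7918 nats
H(B) = 1.2266 nats
H(C) = 1.7046 nats

The uniform distribution (where all probabilities equal 1/6) achieves the maximum entropy of log_e(6) = 1.7918 nats.

Distribution A has the highest entropy.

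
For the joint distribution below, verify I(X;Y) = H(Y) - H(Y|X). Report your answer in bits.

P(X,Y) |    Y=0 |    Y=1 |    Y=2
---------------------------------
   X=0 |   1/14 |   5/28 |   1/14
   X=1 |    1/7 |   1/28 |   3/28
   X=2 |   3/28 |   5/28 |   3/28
I(X;Y) = 0.1044 bits

Mutual information has multiple equivalent forms:
- I(X;Y) = H(X) - H(X|Y)
- I(X;Y) = H(Y) - H(Y|X)
- I(X;Y) = H(X) + H(Y) - H(X,Y)

Computing all quantities:
H(X) = 1.5722, H(Y) = 1.5722, H(X,Y) = 3.0401
H(X|Y) = 1.4678, H(Y|X) = 1.4678

Verification:
H(X) - H(X|Y) = 1.5722 - 1.4678 = 0.1044
H(Y) - H(Y|X) = 1.5722 - 1.4678 = 0.1044
H(X) + H(Y) - H(X,Y) = 1.5722 + 1.5722 - 3.0401 = 0.1044

All forms give I(X;Y) = 0.1044 bits. ✓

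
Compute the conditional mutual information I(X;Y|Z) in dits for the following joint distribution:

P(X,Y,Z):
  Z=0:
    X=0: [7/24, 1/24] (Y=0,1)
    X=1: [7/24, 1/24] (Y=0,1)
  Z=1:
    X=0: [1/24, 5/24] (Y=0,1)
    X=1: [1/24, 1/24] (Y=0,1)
0.0074 dits

Conditional mutual information: I(X;Y|Z) = H(X|Z) + H(Y|Z) - H(X,Y|Z)

H(Z) = 0.2764
H(X,Z) = 0.5585 → H(X|Z) = 0.2821
H(Y,Z) = 0.4669 → H(Y|Z) = 0.1905
H(X,Y,Z) = 0.7416 → H(X,Y|Z) = 0.4652

I(X;Y|Z) = 0.2821 + 0.1905 - 0.4652 = 0.0074 dits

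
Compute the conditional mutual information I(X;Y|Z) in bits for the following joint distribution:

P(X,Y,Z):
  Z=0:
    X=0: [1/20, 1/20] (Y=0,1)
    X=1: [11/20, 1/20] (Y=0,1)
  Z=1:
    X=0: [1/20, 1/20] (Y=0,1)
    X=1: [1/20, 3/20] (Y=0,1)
0.0791 bits

Conditional mutual information: I(X;Y|Z) = H(X|Z) + H(Y|Z) - H(X,Y|Z)

H(Z) = 0.8813
H(X,Z) = 1.5710 → H(X|Z) = 0.6897
H(Y,Z) = 1.5710 → H(Y|Z) = 0.6897
H(X,Y,Z) = 2.1815 → H(X,Y|Z) = 1.3002

I(X;Y|Z) = 0.6897 + 0.6897 - 1.3002 = 0.0791 bits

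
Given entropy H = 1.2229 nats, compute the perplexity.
3.3970

Perplexity is e^H (or exp(H) for natural log).

H = 1.2229 nats
Perplexity = e^1.2229 = 3.3970

Interpretation: The model's uncertainty is equivalent to choosing uniformly among 3.4 options.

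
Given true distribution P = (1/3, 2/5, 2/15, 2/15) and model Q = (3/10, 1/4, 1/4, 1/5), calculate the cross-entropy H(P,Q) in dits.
0.5886 dits

Cross-entropy: H(P,Q) = -Σ p(x) log q(x)

Alternatively: H(P,Q) = H(P) + D_KL(P||Q)
H(P) = 0.5516 dits
D_KL(P||Q) = 0.0370 dits

H(P,Q) = 0.5516 + 0.0370 = 0.5886 dits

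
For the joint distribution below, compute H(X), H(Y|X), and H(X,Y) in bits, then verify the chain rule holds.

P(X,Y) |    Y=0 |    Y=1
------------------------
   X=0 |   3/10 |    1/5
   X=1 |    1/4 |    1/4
H(X,Y) = 1.9855, H(X) = 1.0000, H(Y|X) = 0.9855 (all in bits)

Chain rule: H(X,Y) = H(X) + H(Y|X)

Left side — joint entropy directly:
H(X,Y) = -Σ p(x,y) log p(x,y) = 1.9855 bits

Right side — compute H(Y|X) from the conditional distributions:
P(X) = (1/2, 1/2), so H(X) = 1.0000 bits
H(Y|X) = Σ_x P(X=x) · H(Y|X=x):
  P(Y|X=0) = (3/5, 2/5), H(Y|X=0) = 0.9710, weight P(X=0) = 1/2
  P(Y|X=1) = (1/2, 1/2), H(Y|X=1) = 1.0000, weight P(X=1) = 1/2
H(Y|X) = 0.9855 bits

H(X) + H(Y|X) = 1.0000 + 0.9855 = 1.9855 bits

Both sides equal 1.9855 bits. ✓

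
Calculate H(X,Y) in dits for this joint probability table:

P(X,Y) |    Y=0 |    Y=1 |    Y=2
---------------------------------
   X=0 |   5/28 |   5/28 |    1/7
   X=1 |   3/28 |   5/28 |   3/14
0.7688 dits

Joint entropy is H(X,Y) = -Σ_{x,y} p(x,y) log p(x,y).

Summing over all non-zero entries:
H(X,Y) = -[5/28·log_10(5/28) + 5/28·log_10(5/28) + 1/7·log_10(1/7) + 3/28·log_10(3/28) + 5/28·log_10(5/28) + 3/14·log_10(3/14)]
H(X,Y) = 0.7688 dits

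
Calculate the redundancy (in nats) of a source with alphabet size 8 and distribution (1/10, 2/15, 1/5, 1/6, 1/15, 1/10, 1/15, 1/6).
0.0701 nats

Redundancy measures how far a source is from maximum entropy:
R = H_max - H(X)

Maximum entropy for 8 symbols: H_max = log_e(8) = 2.0794 nats
Actual entropy: H(X) = 2.0094 nats
Redundancy: R = 2.0794 - 2.0094 = 0.0701 nats

This redundancy represents potential for compression: the source could be compressed by 0.0701 nats per symbol.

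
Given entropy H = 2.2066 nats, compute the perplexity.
9.0848

Perplexity is e^H (or exp(H) for natural log).

H = 2.2066 nats
Perplexity = e^2.2066 = 9.0848

Interpretation: The model's uncertainty is equivalent to choosing uniformly among 9.1 options.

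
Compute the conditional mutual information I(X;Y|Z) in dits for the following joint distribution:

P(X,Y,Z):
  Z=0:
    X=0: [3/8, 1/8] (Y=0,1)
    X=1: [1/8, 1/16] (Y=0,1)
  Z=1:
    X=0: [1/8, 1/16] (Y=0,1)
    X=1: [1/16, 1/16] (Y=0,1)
0.0029 dits

Conditional mutual information: I(X;Y|Z) = H(X|Z) + H(Y|Z) - H(X,Y|Z)

H(Z) = 0.2697
H(X,Z) = 0.5360 → H(X|Z) = 0.2663
H(Y,Z) = 0.5360 → H(Y|Z) = 0.2663
H(X,Y,Z) = 0.7994 → H(X,Y|Z) = 0.5297

I(X;Y|Z) = 0.2663 + 0.2663 - 0.5297 = 0.0029 dits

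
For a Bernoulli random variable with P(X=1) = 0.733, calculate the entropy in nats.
0.5803 nats

The binary entropy function is:
H(p) = -p log(p) - (1-p) log(1-p)

H(0.733) = -0.733 × log_e(0.733) - 0.267 × log_e(0.267)
H(0.733) = 0.5803 nats

Note: Binary entropy is maximized at p=0.5 (H=1 bit) and minimized at p=0 or p=1 (H=0).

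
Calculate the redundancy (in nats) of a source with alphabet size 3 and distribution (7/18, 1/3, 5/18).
0.0093 nats

Redundancy measures how far a source is from maximum entropy:
R = H_max - H(X)

Maximum entropy for 3 symbols: H_max = log_e(3) = 1.0986 nats
Actual entropy: H(X) = 1.0893 nats
Redundancy: R = 1.0986 - 1.0893 = 0.0093 nats

This redundancy represents potential for compression: the source could be compressed by 0.0093 nats per symbol.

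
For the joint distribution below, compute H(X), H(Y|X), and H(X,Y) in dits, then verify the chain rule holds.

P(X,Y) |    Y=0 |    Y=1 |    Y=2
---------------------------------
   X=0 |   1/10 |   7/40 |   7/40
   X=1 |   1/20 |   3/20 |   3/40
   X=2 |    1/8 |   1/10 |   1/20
H(X,Y) = 0.9159, H(X) = 0.4644, H(Y|X) = 0.4515 (all in dits)

Chain rule: H(X,Y) = H(X) + H(Y|X)

Left side — joint entropy directly:
H(X,Y) = -Σ p(x,y) log p(x,y) = 0.9159 dits

Right side — compute H(Y|X) from the conditional distributions:
P(X) = (9/20, 11/40, 11/40), so H(X) = 0.4644 dits
H(Y|X) = Σ_x P(X=x) · H(Y|X=x):
  P(Y|X=0) = (2/9, 7/18, 7/18), H(Y|X=0) = 0.4642, weight P(X=0) = 9/20
  P(Y|X=1) = (2/11, 6/11, 3/11), H(Y|X=1) = 0.4321, weight P(X=1) = 11/40
  P(Y|X=2) = (5/11, 4/11, 2/11), H(Y|X=2) = 0.4500, weight P(X=2) = 11/40
H(Y|X) = 0.4515 dits

H(X) + H(Y|X) = 0.4644 + 0.4515 = 0.9159 dits

Both sides equal 0.9159 dits. ✓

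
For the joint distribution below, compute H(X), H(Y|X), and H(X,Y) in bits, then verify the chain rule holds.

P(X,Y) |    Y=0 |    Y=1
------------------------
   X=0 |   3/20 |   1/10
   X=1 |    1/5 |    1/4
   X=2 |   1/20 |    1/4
H(X,Y) = 2.4232, H(X) = 1.5395, H(Y|X) = 0.8837 (all in bits)

Chain rule: H(X,Y) = H(X) + H(Y|X)

Left side — joint entropy directly:
H(X,Y) = -Σ p(x,y) log p(x,y) = 2.4232 bits

Right side — compute H(Y|X) from the conditional distributions:
P(X) = (1/4, 9/20, 3/10), so H(X) = 1.5395 bits
H(Y|X) = Σ_x P(X=x) · H(Y|X=x):
  P(Y|X=0) = (3/5, 2/5), H(Y|X=0) = 0.9710, weight P(X=0) = 1/4
  P(Y|X=1) = (4/9, 5/9), H(Y|X=1) = 0.9911, weight P(X=1) = 9/20
  P(Y|X=2) = (1/6, 5/6), H(Y|X=2) = 0.6500, weight P(X=2) = 3/10
H(Y|X) = 0.8837 bits

H(X) + H(Y|X) = 1.5395 + 0.8837 = 2.4232 bits

Both sides equal 2.4232 bits. ✓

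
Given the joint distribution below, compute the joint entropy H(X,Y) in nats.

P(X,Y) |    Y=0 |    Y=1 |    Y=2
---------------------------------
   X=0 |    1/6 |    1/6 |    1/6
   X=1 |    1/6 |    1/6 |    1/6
1.7918 nats

Joint entropy is H(X,Y) = -Σ_{x,y} p(x,y) log p(x,y).

Summing over all non-zero entries:
H(X,Y) = -[1/6·log_e(1/6) + 1/6·log_e(1/6) + 1/6·log_e(1/6) + 1/6·log_e(1/6) + 1/6·log_e(1/6) + 1/6·log_e(1/6)]
H(X,Y) = 1.7918 nats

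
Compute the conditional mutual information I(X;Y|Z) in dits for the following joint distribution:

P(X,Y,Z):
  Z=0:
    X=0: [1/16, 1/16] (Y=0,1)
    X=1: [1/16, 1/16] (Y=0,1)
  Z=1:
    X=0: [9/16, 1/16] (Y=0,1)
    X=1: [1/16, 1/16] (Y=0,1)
0.0209 dits

Conditional mutual information: I(X;Y|Z) = H(X|Z) + H(Y|Z) - H(X,Y|Z)

H(Z) = 0.2442
H(X,Z) = 0.4662 → H(X|Z) = 0.2220
H(Y,Z) = 0.4662 → H(Y|Z) = 0.2220
H(X,Y,Z) = 0.6674 → H(X,Y|Z) = 0.4231

I(X;Y|Z) = 0.2220 + 0.2220 - 0.4231 = 0.0209 dits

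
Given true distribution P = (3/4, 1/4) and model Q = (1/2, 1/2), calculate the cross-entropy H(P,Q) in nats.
0.6931 nats

Cross-entropy: H(P,Q) = -Σ p(x) log q(x)

Alternatively: H(P,Q) = H(P) + D_KL(P||Q)
H(P) = 0.5623 nats
D_KL(P||Q) = 0.1308 nats

H(P,Q) = 0.5623 + 0.1308 = 0.6931 nats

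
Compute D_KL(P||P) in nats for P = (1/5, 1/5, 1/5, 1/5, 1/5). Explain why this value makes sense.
0.0000 nats

KL divergence satisfies the Gibbs inequality: D_KL(P||Q) ≥ 0 for all distributions P, Q.

D_KL(P||Q) = Σ p(x) log(p(x)/q(x))
Each term is p(x) × log_e(p(x)/p(x)) = p(x) × log_e(1) = 0, so the sum is 0.
D_KL(P||Q) = 0.0000 nats

When P = Q, the KL divergence is exactly 0, as there is no 'divergence' between identical distributions.

This non-negativity is a fundamental property: relative entropy cannot be negative because it measures how different Q is from P.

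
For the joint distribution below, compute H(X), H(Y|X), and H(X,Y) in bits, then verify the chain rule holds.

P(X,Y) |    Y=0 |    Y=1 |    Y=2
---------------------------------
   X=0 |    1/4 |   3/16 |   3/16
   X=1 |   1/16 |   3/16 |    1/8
H(X,Y) = 2.4835, H(X) = 0.9544, H(Y|X) = 1.5290 (all in bits)

Chain rule: H(X,Y) = H(X) + H(Y|X)

Left side — joint entropy directly:
H(X,Y) = -Σ p(x,y) log p(x,y) = 2.4835 bits

Right side — compute H(Y|X) from the conditional distributions:
P(X) = (5/8, 3/8), so H(X) = 0.9544 bits
H(Y|X) = Σ_x P(X=x) · H(Y|X=x):
  P(Y|X=0) = (2/5, 3/10, 3/10), H(Y|X=0) = 1.5710, weight P(X=0) = 5/8
  P(Y|X=1) = (1/6, 1/2, 1/3), H(Y|X=1) = 1.4591, weight P(X=1) = 3/8
H(Y|X) = 1.5290 bits

H(X) + H(Y|X) = 0.9544 + 1.5290 = 2.4835 bits

Both sides equal 2.4835 bits. ✓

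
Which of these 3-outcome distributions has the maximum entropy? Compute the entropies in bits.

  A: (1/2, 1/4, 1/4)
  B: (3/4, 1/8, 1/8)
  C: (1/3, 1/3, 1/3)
C

For a discrete distribution over n outcomes, entropy is maximized by the uniform distribution.

Computing entropies:
H(A) = 1.5000 bits
H(B) = 1.0613 bits
H(C) = 1.5850 bits

The uniform distribution (where all probabilities equal 1/3) achieves the maximum entropy of log_2(3) = 1.5850 bits.

Distribution C has the highest entropy.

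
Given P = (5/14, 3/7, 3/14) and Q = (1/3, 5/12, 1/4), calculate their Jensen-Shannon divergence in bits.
0.0013 bits

Jensen-Shannon divergence is:
JSD(P||Q) = 0.5 × D_KL(P||M) + 0.5 × D_KL(Q||M)
where M = 0.5 × (P + Q) is the mixture distribution.

M = 0.5 × (5/14, 3/7, 3/14) + 0.5 × (1/3, 5/12, 1/4) = (0.345238, 0.422619, 0.232143)

D_KL(P||M) = 0.0014 bits
D_KL(Q||M) = 0.0013 bits

JSD(P||Q) = 0.5 × 0.0014 + 0.5 × 0.0013 = 0.0013 bits

Unlike KL divergence, JSD is symmetric and bounded: 0 ≤ JSD ≤ log(2).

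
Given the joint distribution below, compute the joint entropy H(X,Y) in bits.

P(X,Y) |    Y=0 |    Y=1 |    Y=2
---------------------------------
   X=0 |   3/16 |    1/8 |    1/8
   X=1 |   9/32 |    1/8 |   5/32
2.5110 bits

Joint entropy is H(X,Y) = -Σ_{x,y} p(x,y) log p(x,y).

Summing over all non-zero entries:
H(X,Y) = -[3/16·log_2(3/16) + 1/8·log_2(1/8) + 1/8·log_2(1/8) + 9/32·log_2(9/32) + 1/8·log_2(1/8) + 5/32·log_2(5/32)]
H(X,Y) = 2.5110 bits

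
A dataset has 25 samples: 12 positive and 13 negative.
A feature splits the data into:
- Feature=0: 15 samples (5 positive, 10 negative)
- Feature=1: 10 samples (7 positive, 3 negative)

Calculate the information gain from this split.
0.0954 bits

Information Gain = H(Y) - H(Y|Feature)

Before split:
P(positive) = 12/25 = 0.4800
H(Y) = 0.9988 bits

After split:
Feature=0: H = 0.9183 bits (weight = 15/25)
Feature=1: H = 0.8813 bits (weight = 10/25)
H(Y|Feature) = (15/25)×0.9183 + (10/25)×0.8813 = 0.9035 bits

Information Gain = 0.9988 - 0.9035 = 0.0954 bits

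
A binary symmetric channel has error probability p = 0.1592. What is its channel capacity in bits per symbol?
0.3676 bits

For a binary symmetric channel (BSC) with error probability p:
Capacity C = 1 - H(p) bits per symbol

where H(p) = -p log₂(p) - (1-p) log₂(1-p) is the binary entropy function.

H(0.1592) = 0.6324 bits
C = 1 - 0.6324 = 0.3676 bits per symbol

This means we can reliably transmit up to 0.3676 bits of information per channel use.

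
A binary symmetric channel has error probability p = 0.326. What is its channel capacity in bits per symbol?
0.0892 bits

For a binary symmetric channel (BSC) with error probability p:
Capacity C = 1 - H(p) bits per symbol

where H(p) = -p log₂(p) - (1-p) log₂(1-p) is the binary entropy function.

H(0.326) = 0.9108 bits
C = 1 - 0.9108 = 0.0892 bits per symbol

This means we can reliably transmit up to 0.0892 bits of information per channel use.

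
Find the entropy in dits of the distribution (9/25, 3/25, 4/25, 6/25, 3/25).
0.6568 dits

Shannon entropy is H(X) = -Σ p(x) log p(x).

For P = (9/25, 3/25, 4/25, 6/25, 3/25):
H = -9/25 × log_10(9/25) -3/25 × log_10(3/25) -4/25 × log_10(4/25) -6/25 × log_10(6/25) -3/25 × log_10(3/25)
H = 0.6568 dits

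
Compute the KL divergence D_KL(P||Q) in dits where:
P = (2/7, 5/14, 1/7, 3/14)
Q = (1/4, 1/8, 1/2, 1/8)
0.1518 dits

KL divergence: D_KL(P||Q) = Σ p(x) log(p(x)/q(x))

Computing term by term:
  x=0: 2/7 × log_10[(2/7)/(1/4)] = 2/7 × 0.0580 = 0.0166
  x=1: 5/14 × log_10[(5/14)/(1/8)] = 5/14 × 0.4559 = 0.1628
  x=2: 1/7 × log_10[(1/7)/(1/2)] = 1/7 × -0.5441 = -0.0777
  x=3: 3/14 × log_10[(3/14)/(1/8)] = 3/14 × 0.2341 = 0.0502

D_KL(P||Q) = 0.1518 dits

Note: KL divergence is always non-negative and equals 0 iff P = Q.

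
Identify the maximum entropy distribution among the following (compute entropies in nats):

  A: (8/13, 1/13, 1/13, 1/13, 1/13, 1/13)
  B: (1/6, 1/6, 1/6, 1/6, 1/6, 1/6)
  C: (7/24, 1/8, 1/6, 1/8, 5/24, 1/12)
B

For a discrete distribution over n outcomes, entropy is maximized by the uniform distribution.

Computing entropies:
H(A) = 1.2853 nats
H(B) = 1.7918 nats
H(C) = 1.7117 nats

The uniform distribution (where all probabilities equal 1/6) achieves the maximum entropy of log_e(6) = 1.7918 nats.

Distribution B has the highest entropy.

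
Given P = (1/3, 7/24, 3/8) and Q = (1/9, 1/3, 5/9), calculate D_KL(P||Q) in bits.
0.2595 bits

KL divergence: D_KL(P||Q) = Σ p(x) log(p(x)/q(x))

Computing term by term:
  x=0: 1/3 × log_2[(1/3)/(1/9)] = 1/3 × 1.5850 = 0.5283
  x=1: 7/24 × log_2[(7/24)/(1/3)] = 7/24 × -0.1926 = -0.0562
  x=2: 3/8 × log_2[(3/8)/(5/9)] = 3/8 × -0.5670 = -0.2126

D_KL(P||Q) = 0.2595 bits

Note: KL divergence is always non-negative and equals 0 iff P = Q.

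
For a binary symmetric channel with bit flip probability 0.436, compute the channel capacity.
0.0119 bits

For a binary symmetric channel (BSC) with error probability p:
Capacity C = 1 - H(p) bits per symbol

where H(p) = -p log₂(p) - (1-p) log₂(1-p) is the binary entropy function.

H(0.436) = 0.9881 bits
C = 1 - 0.9881 = 0.0119 bits per symbol

This means we can reliably transmit up to 0.0119 bits of information per channel use.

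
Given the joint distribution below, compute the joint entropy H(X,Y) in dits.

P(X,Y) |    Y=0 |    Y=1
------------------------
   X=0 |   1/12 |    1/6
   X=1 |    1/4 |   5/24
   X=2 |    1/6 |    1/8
0.7546 dits

Joint entropy is H(X,Y) = -Σ_{x,y} p(x,y) log p(x,y).

Summing over all non-zero entries:
H(X,Y) = -[1/12·log_10(1/12) + 1/6·log_10(1/6) + 1/4·log_10(1/4) + 5/24·log_10(5/24) + 1/6·log_10(1/6) + 1/8·log_10(1/8)]
H(X,Y) = 0.7546 dits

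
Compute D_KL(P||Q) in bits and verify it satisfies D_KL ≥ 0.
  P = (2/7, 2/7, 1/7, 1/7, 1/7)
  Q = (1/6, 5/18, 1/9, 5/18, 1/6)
0.1168 bits

KL divergence satisfies the Gibbs inequality: D_KL(P||Q) ≥ 0 for all distributions P, Q.

D_KL(P||Q) = Σ p(x) log(p(x)/q(x))
Term by term:
  x=0: 2/7 × log_2[(2/7)/(1/6)] = 0.2222
  x=1: 2/7 × log_2[(2/7)/(5/18)] = 0.0116
  x=2: 1/7 × log_2[(1/7)/(1/9)] = 0.0518
  x=3: 1/7 × log_2[(1/7)/(5/18)] = -0.1371
  x=4: 1/7 × log_2[(1/7)/(1/6)] = -0.0318
D_KL(P||Q) = 0.1168 bits

D_KL(P||Q) = 0.1168 ≥ 0 ✓

This non-negativity is a fundamental property: relative entropy cannot be negative because it measures how different Q is from P.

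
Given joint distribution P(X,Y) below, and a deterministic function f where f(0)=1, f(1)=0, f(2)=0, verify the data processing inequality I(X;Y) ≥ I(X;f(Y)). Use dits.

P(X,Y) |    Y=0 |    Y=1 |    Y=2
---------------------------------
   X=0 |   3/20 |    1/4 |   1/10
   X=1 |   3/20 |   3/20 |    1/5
I(X;Y) = 0.0129, I(X;f(Y)) = 0.0000, inequality holds: 0.0129 ≥ 0.0000

Data Processing Inequality: For any Markov chain X → Y → Z, we have I(X;Y) ≥ I(X;Z).

Here Z = f(Y) is a deterministic function of Y, forming X → Y → Z.

Original I(X;Y) = 0.0129 dits

After applying f:
P(X,Z) where Z=f(Y):
- P(X,Z=0) = P(X,Y=1) + P(X,Y=2)
- P(X,Z=1) = P(X,Y=0)

I(X;Z) = I(X;f(Y)) = 0.0000 dits

Verification: 0.0129 ≥ 0.0000 ✓

Information cannot be created by processing; the function f can only lose information about X.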